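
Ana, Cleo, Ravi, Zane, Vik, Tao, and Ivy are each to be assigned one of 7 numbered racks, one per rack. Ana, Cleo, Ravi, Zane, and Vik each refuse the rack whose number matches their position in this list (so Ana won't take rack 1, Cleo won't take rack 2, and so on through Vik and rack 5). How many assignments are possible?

2428

Let Aᵢ (for 1 ≤ i ≤ 5) be the placements that put person i in their forbidden rack. Any j of these fix j positions, leaving (7−j)! ways to fill the rest, and there are C(5,j) ways to pick which j.
By inclusion–exclusion, the number of valid placements is Σ_{j=0}^{5} (−1)^j C(5,j)·(7−j)!.
Computing: 5040 − 3600 + 1200 − 240 + 30 − 2 = 2428.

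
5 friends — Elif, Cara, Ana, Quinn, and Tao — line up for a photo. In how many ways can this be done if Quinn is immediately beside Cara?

Treat {Quinn, Cara} as a single unit. There are 4 units to order, and the pair itself can be ordered 2 ways.
So the count is 2·(4)! = 48.

48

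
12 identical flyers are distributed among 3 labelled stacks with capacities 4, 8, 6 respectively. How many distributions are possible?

Without the upper bounds there are C(14,2) = 91 ways to split 12 among 3 stacks.
Subtract solutions that violate a single cap (substitute x_i' = x_i − (cap_i+1)): x_1 ≥ 5 gives C(9,2) = 36; x_2 ≥ 9 gives C(5,2) = 10; x_3 ≥ 7 gives C(7,2) = 21. Together 67.
Add back pairs where two caps are both exceeded: 0 + 1 + 0 = 1.
By inclusion–exclusion the count is 91 − 67 + 1 = 25.

25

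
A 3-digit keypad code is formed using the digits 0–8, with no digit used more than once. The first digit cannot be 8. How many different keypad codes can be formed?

448

The first digit has 9−1 = 8 choices (anything except 8).
The remaining 2 digits are filled from the other 8 symbols without repetition: 8 × 7 = 56.
Total: 8 × 56 = 448.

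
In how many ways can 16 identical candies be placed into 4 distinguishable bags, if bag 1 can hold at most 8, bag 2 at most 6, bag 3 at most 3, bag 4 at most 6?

98

Ignoring the caps, the number of non-negative solutions to x_1+…+x_4 = 16 is C(19,3) = 969.
Subtract solutions that violate a single cap (substitute x_i' = x_i − (cap_i+1)): x_1 ≥ 9 gives C(10,3) = 120; x_2 ≥ 7 gives C(12,3) = 220; x_3 ≥ 4 gives C(15,3) = 455; x_4 ≥ 7 gives C(12,3) = 220. Together 1015.
Add back pairs where two caps are both exceeded: 1 + 20 + 1 + 56 + 10 + 56 = 144.
By inclusion–exclusion the count is 969 − 1015 + 144 = 98.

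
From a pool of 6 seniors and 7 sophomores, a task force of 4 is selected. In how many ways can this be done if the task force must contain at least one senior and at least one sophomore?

665

With no constraint there are C(13,4) = 715 possible selections.
Subtract selections that omit an entire group: no seniors → C(7,4) = 35; no sophomores → C(6,4) = 15.
Both groups omitted at once is impossible, so 715 − 50 = 665.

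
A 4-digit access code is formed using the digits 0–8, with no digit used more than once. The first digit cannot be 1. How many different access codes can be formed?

2688

The first digit has 9−1 = 8 choices (anything except 1).
The remaining 3 digits are filled from the other 8 symbols without repetition: 8 × 7 × 6 = 336.
Total: 8 × 336 = 2688.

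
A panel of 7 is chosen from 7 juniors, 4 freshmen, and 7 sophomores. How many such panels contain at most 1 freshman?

Split by how many freshmen are chosen (0 through 1).
Sum: C(4,0)·C(14,7) + C(4,1)·C(14,6) = 3432 + 12012 = 15444.

15444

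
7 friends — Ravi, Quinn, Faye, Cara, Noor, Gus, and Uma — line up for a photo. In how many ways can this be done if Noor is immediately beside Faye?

Place the 5 others and the Noor-Faye pair as 6 objects in a line; the pair has 2 internal arrangements.
So the count is 2·(6)! = 1440.

1440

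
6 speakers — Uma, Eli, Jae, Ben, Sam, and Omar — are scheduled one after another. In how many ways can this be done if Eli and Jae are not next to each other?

There are 6! = 720 arrangements in all. If Eli and Jae are adjacent, merging them into one block gives 2·(5)! = 240 arrangements.
So 720 − 240 = 480 arrangements keep them apart.

480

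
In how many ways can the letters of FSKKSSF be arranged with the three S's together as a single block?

Treat the 3 copies of S as a single block. The multiset to arrange is then {SSS, F, F, K, K}, 5 items in all.
That gives (5)!/(2!·2!) = 30 arrangements.

30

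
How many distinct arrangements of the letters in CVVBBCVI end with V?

With the last slot taken by V, it remains to arrange the other 7 letters (CVBBCVI).
Those 7 letters have B appearing twice, C appearing twice, and V appearing twice, giving (7)!/(2!·2!·2!) = 630.

630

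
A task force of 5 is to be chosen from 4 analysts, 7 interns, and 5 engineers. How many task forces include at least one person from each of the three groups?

Unrestricted: C(16,5) = 4368 ways to pick any 5 of the 16.
Subtract selections that omit an entire group: no analysts → C(12,5) = 792; no interns → C(9,5) = 126; no engineers → C(11,5) = 462.
Add back selections omitting two groups (i.e. drawn from a single group): C(4,5) + C(7,5) + C(5,5) = 22.
By inclusion–exclusion: 4368 − 1380 + 22 = 3010.

3010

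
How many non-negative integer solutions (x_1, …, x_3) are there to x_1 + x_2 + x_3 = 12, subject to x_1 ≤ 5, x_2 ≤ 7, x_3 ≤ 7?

33

Ignoring the caps, the number of non-negative solutions to x_1+…+x_3 = 12 is C(14,2) = 91.
Subtract solutions that violate a single cap (substitute x_i' = x_i − (cap_i+1)): x_1 ≥ 6 gives C(8,2) = 28; x_2 ≥ 8 gives C(6,2) = 15; x_3 ≥ 8 gives C(6,2) = 15. Together 58.
No two caps can be exceeded simultaneously, so the pair terms are all 0.
By inclusion–exclusion the count is 91 − 58 + 0 = 33.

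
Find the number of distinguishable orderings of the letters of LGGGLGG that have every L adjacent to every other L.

Treat the 2 copies of L as a single block. The multiset to arrange is then {LL, G, G, G, G, G}, 6 items in all.
That gives (6)!/(5!) = 6 arrangements.

6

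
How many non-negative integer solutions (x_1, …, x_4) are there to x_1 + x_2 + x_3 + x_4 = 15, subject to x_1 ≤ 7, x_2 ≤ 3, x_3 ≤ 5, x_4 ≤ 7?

96

Ignoring the caps, the number of non-negative solutions to x_1+…+x_4 = 15 is C(18,3) = 816.
Subtract solutions that violate a single cap (substitute x_i' = x_i − (cap_i+1)): x_1 ≥ 8 gives C(10,3) = 120; x_2 ≥ 4 gives C(14,3) = 364; x_3 ≥ 6 gives C(12,3) = 220; x_4 ≥ 8 gives C(10,3) = 120. Together 824.
Add back pairs where two caps are both exceeded: 20 + 4 + 0 + 56 + 20 + 4 = 104.
By inclusion–exclusion the count is 816 − 824 + 104 = 96.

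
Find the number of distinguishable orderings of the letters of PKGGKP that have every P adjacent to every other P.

Treat the 2 copies of P as a single block. The multiset to arrange is then {PP, G, G, K, K}, 5 items in all.
That gives (5)!/(2!·2!) = 30 arrangements.

30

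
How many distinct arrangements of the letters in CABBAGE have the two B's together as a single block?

360

Treat the 2 copies of B as a single block. The multiset to arrange is then {BB, A, A, C, E, G}, 6 items in all.
That gives (6)!/(2!) = 360 arrangements.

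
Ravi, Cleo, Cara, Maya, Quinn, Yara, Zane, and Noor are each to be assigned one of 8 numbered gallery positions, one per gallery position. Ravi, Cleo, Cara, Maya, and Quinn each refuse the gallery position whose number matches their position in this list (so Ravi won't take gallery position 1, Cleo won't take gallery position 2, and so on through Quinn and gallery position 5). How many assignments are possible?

Let Aᵢ (for 1 ≤ i ≤ 5) be the placements that put person i in their forbidden gallery position. Any j of these fix j positions, leaving (8−j)! ways to fill the rest, and there are C(5,j) ways to pick which j.
By inclusion–exclusion, the number of valid placements is Σ_{j=0}^{5} (−1)^j C(5,j)·(8−j)!.
Computing: 40320 − 25200 + 7200 − 1200 + 120 − 6 = 21234.

21234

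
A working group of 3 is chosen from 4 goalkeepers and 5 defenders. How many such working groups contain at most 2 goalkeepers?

Split by how many goalkeepers are chosen (0 through 2).
Sum: C(4,0)·C(5,3) + C(4,1)·C(5,2) + C(4,2)·C(5,1) = 10 + 40 + 30 = 80.

80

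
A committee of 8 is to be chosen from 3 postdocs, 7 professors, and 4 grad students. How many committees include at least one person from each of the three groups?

With no constraint there are C(14,8) = 3003 possible selections.
Selections missing a whole group: no postdocs → C(11,8) = 165; no professors → C(7,8) = 0; no grad students → C(10,8) = 45.
Add back selections omitting two groups (i.e. drawn from a single group): C(3,8) + C(7,8) + C(4,8) = 0.
By inclusion–exclusion: 3003 − 210 + 0 = 2793.

2793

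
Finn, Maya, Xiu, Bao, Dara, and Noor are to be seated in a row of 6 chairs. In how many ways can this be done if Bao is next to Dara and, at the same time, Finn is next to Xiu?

Treat {Bao,Dara} as one block (2 orders) and {Finn,Xiu} as another (2 orders).
That leaves 4 units to arrange: 2 × 2 × 4! = 4 × 24 = 96.

96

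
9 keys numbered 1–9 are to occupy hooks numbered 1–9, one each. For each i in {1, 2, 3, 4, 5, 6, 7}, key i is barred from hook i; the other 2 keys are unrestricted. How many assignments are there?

165016

Let Aᵢ (for 1 ≤ i ≤ 7) be the placements that put key i in its forbidden hook. Any j of these fix j positions, leaving (9−j)! ways to fill the rest, and there are C(7,j) ways to pick which j.
By inclusion–exclusion, the number of valid placements is Σ_{j=0}^{7} (−1)^j C(7,j)·(9−j)!.
Computing: 362880 − 282240 + 105840 − 25200 + 4200 − 504 + 42 − 2 = 165016.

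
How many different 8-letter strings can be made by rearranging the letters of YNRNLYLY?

1680

YNRNLYLY has 8 letters with L appearing twice, N appearing twice, and Y appearing 3 times.
The number of distinct arrangements is 8!/(3!·2!·2!) = 40320/24 = 1680.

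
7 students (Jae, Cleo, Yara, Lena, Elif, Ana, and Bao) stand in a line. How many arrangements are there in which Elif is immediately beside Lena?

1440

Treat {Elif, Lena} as a single unit. There are 6 units to order, and the pair itself can be ordered 2 ways.
So the count is 2·(6)! = 1440.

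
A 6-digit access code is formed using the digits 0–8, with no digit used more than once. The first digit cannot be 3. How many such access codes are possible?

53760

The first digit has 9−1 = 8 choices (anything except 3).
The remaining 5 digits are filled from the other 8 symbols without repetition: 8 × 7 × 6 × 5 × 4 = 6720.
Total: 8 × 6720 = 53760.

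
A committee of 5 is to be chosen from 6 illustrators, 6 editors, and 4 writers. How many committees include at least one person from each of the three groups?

3084

With no constraint there are C(16,5) = 4368 possible selections.
Subtract selections that omit an entire group: no illustrators → C(10,5) = 252; no editors → C(10,5) = 252; no writers → C(12,5) = 792.
Add back selections omitting two groups (i.e. drawn from a single group): C(6,5) + C(6,5) + C(4,5) = 12.
By inclusion–exclusion: 4368 − 1296 + 12 = 3084.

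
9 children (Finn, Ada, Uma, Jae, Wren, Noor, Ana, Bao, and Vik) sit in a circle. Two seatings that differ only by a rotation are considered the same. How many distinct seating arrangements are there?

40320

Around a circle, 9 distinct people have 9!/9 = (8)! = 40320 rotationally distinct seatings.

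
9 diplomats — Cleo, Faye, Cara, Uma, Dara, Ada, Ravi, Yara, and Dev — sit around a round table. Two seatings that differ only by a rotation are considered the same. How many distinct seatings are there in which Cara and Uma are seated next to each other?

Treat {Cara, Uma} as one unit (2 internal orders) and seat the resulting 8 units around the table: (7)! circular arrangements.
So 2 × (7)! = 2 × 5040 = 10080.

10080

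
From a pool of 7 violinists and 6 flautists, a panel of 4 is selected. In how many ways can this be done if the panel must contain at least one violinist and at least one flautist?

665

With no constraint there are C(13,4) = 715 possible selections.
Subtract selections that omit an entire group: no violinists → C(6,4) = 15; no flautists → C(7,4) = 35.
Both groups omitted at once is impossible, so 715 − 50 = 665.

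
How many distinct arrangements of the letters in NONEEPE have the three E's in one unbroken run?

Treat the 3 copies of E as a single block. The multiset to arrange is then {EEE, N, N, O, P}, 5 items in all.
That gives (5)!/(2!) = 60 arrangements.

60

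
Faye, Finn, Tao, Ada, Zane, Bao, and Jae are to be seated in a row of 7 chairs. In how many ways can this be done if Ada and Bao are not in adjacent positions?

3600

Of the 7! = 5040 arrangements, those with Ada and Bao adjacent number 2 × 6! = 1440 (treat the pair as a block with 2 internal orders).
So 5040 − 1440 = 3600 arrangements keep them apart.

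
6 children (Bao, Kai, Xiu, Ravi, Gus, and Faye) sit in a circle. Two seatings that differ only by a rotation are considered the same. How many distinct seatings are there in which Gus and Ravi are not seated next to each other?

All circular seatings of 6 people number (5)! = 120.
Those with Gus next to Ravi: fuse the pair into one unit and seat 5 units around a circle — 2·(4)! = 48.
Subtracting, 120 − 48 = 72.

72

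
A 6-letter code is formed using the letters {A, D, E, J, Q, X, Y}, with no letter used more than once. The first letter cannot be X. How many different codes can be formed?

4320

The first letter has 7−1 = 6 choices (anything except X).
The remaining 5 letters are filled from the other 6 symbols without repetition: 6 × 5 × 4 × 3 × 2 = 720.
Total: 6 × 720 = 4320.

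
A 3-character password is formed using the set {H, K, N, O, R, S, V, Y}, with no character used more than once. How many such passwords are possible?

Choose and order 3 of the 8 symbols: the first character has 8 options, the next 7, then 6.
8 × 7 × 6 = 336.

336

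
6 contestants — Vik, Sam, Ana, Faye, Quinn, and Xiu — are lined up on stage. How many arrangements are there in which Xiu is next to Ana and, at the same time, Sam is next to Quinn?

96

Treat {Xiu,Ana} as one block (2 orders) and {Sam,Quinn} as another (2 orders).
That leaves 4 units to arrange: 2 × 2 × 4! = 4 × 24 = 96.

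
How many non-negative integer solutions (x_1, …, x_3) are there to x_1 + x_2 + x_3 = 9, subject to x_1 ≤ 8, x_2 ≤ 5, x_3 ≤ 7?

Ignoring the caps, the number of non-negative solutions to x_1+…+x_3 = 9 is C(11,2) = 55.
Subtract solutions that violate a single cap (substitute x_i' = x_i − (cap_i+1)): x_1 ≥ 9 gives C(2,2) = 1; x_2 ≥ 6 gives C(5,2) = 10; x_3 ≥ 8 gives C(3,2) = 3. Together 14.
No two caps can be exceeded simultaneously, so the pair terms are all 0.
By inclusion–exclusion the count is 55 − 14 + 0 = 41.

41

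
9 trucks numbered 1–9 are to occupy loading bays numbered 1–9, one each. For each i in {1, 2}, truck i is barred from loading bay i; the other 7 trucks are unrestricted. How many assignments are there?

Let Aᵢ (for i ∈ {1, 2}) be the placements that put truck i in its forbidden loading bay. Any j of these fix j positions, leaving (9−j)! ways to fill the rest, and there are C(2,j) ways to pick which j.
By inclusion–exclusion, the number of valid placements is Σ_{j=0}^{2} (−1)^j C(2,j)·(9−j)!.
Computing: 362880 − 80640 + 5040 = 287280.

287280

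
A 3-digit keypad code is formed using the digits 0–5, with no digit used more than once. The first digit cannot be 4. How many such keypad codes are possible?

100

The first digit has 6−1 = 5 choices (anything except 4).
The remaining 2 digits are filled from the other 5 symbols without repetition: 5 × 4 = 20.
Total: 5 × 20 = 100.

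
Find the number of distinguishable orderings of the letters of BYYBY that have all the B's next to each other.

4

Treat the 2 copies of B as a single block. The multiset to arrange is then {BB, Y, Y, Y}, 4 items in all.
That gives (4)!/(3!) = 4 arrangements.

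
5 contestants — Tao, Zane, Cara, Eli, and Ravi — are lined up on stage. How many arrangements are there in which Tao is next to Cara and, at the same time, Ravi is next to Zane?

24

Treat {Tao,Cara} as one block (2 orders) and {Ravi,Zane} as another (2 orders).
That leaves 3 units to arrange: 2 × 2 × 3! = 4 × 6 = 24.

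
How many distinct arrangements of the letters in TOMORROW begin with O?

1260

Fix O in the first position and arrange the remaining 7 letters.
Those 7 letters have O appearing twice and R appearing twice, giving (7)!/(2!·2!) = 1260.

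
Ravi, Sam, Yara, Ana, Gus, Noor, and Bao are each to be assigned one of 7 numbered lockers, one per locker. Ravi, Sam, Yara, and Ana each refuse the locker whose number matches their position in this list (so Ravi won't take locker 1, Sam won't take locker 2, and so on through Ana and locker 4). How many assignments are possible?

2790

Let Aᵢ (for 1 ≤ i ≤ 4) be the placements that put person i in their forbidden locker. Any j of these fix j positions, leaving (7−j)! ways to fill the rest, and there are C(4,j) ways to pick which j.
By inclusion–exclusion, the number of valid placements is Σ_{j=0}^{4} (−1)^j C(4,j)·(7−j)!.
Computing: 5040 − 2880 + 720 − 96 + 6 = 2790.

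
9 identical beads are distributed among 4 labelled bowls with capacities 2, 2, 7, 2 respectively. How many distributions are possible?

23

Ignoring the caps, the number of non-negative solutions to x_1+…+x_4 = 9 is C(12,3) = 220.
Subtract solutions that violate a single cap (substitute x_i' = x_i − (cap_i+1)): x_1 ≥ 3 gives C(9,3) = 84; x_2 ≥ 3 gives C(9,3) = 84; x_3 ≥ 8 gives C(4,3) = 4; x_4 ≥ 3 gives C(9,3) = 84. Together 256.
Add back pairs where two caps are both exceeded: 20 + 0 + 20 + 0 + 20 + 0 = 60.
Subtract triples: 0 + 1 + 0 + 0 = 1.
By inclusion–exclusion the count is 220 − 256 + 60 − 1 = 23.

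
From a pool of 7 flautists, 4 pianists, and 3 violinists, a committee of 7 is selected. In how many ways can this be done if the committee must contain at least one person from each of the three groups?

2982

With no constraint there are C(14,7) = 3432 possible selections.
Subtract selections that omit an entire group: no flautists → C(7,7) = 1; no pianists → C(10,7) = 120; no violinists → C(11,7) = 330.
Add back selections omitting two groups (i.e. drawn from a single group): C(7,7) + C(4,7) + C(3,7) = 1.
By inclusion–exclusion: 3432 − 451 + 1 = 2982.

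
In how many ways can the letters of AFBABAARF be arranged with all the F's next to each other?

Treat the 2 copies of F as a single block. The multiset to arrange is then {FF, A, A, A, A, B, B, R}, 8 items in all.
That gives (8)!/(4!·2!) = 840 arrangements.

840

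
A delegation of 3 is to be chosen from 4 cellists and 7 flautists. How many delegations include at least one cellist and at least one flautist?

126

With no constraint there are C(11,3) = 165 possible selections.
Subtract selections that omit an entire group: no cellists → C(7,3) = 35; no flautists → C(4,3) = 4.
Both groups omitted at once is impossible, so 165 − 39 = 126.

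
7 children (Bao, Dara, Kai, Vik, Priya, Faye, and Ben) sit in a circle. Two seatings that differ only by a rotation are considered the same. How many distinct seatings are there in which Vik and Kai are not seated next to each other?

480

Without the restriction there are (6)! = 720 seatings.
Those with Vik next to Kai: fuse the pair into one unit and seat 6 units around a circle — 2·(5)! = 240.
Subtracting, 720 − 240 = 480.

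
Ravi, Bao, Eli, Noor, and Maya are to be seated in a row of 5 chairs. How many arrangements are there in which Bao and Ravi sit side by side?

48

Glue Bao and Ravi into one block (2 internal orders), leaving 4 units to arrange in a row.
That gives 2 × 4! = 2 × 24 = 48.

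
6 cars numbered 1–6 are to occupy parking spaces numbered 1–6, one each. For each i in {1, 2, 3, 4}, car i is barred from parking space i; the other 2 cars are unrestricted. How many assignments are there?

362

Let Aᵢ (for 1 ≤ i ≤ 4) be the placements that put car i in its forbidden parking space. Any j of these fix j positions, leaving (6−j)! ways to fill the rest, and there are C(4,j) ways to pick which j.
By inclusion–exclusion, the number of valid placements is Σ_{j=0}^{4} (−1)^j C(4,j)·(6−j)!.
Computing: 720 − 480 + 144 − 24 + 2 = 362.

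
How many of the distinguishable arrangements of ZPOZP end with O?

With the last slot taken by O, it remains to arrange the other 4 letters (ZPZP).
Those 4 letters have P appearing twice and Z appearing twice, giving (4)!/(2!·2!) = 6.

6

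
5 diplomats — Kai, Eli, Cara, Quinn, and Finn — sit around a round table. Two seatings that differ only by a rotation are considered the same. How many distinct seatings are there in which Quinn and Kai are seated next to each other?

Glue Quinn and Kai into a block (2 internal orders). Seating 4 units around a circle gives (3)! arrangements.
So 2 × (3)! = 2 × 6 = 12.

12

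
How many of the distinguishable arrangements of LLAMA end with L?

Fix L in the last position and arrange the remaining 4 letters.
Those 4 letters have A appearing twice, giving (4)!/(2!) = 12.

12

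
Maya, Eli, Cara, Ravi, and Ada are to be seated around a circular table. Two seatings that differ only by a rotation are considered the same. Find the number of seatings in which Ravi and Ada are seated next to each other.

12

Treat {Ravi, Ada} as one unit (2 internal orders) and seat the resulting 4 units around the table: (3)! circular arrangements.
So 2 × (3)! = 2 × 6 = 12.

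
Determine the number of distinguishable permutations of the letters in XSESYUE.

Letter multiplicities in XSESYUE: E×2, S×2, U×1, X×1, Y×1.
So there are 7! / (2!·2!) = 1260 distinguishable arrangements.

1260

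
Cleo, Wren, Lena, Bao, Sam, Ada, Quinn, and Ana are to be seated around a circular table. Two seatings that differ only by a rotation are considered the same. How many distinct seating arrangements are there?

Fix one person's seat to break rotational symmetry; the remaining 7 people can be arranged in (7)! = 5040 ways.

5040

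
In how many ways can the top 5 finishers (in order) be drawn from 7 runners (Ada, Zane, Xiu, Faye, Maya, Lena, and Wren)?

There are 7 choices for 1st place, 6 for 2nd, and so on down to 3 for position 5.
That gives 7 × 6 × 5 × 4 × 3 = 2520.

2520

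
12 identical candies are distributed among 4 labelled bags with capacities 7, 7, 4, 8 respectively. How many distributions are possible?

245

By stars and bars, unrestricted non-negative solutions to x_1+…+x_4 = 12 number C(12+3,3) = 455.
Subtract solutions that violate a single cap (substitute x_i' = x_i − (cap_i+1)): x_1 ≥ 8 gives C(7,3) = 35; x_2 ≥ 8 gives C(7,3) = 35; x_3 ≥ 5 gives C(10,3) = 120; x_4 ≥ 9 gives C(6,3) = 20. Together 210.
No two caps can be exceeded simultaneously, so the pair terms are all 0.
By inclusion–exclusion the count is 455 − 210 + 0 = 245.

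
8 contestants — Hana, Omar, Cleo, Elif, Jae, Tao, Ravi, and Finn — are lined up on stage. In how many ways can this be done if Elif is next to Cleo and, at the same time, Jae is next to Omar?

2880

Treat {Elif,Cleo} as one block (2 orders) and {Jae,Omar} as another (2 orders).
That leaves 6 units to arrange: 2 × 2 × 6! = 4 × 720 = 2880.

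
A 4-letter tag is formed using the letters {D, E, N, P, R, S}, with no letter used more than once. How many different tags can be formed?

With no repetition, fill the 4 letters in order: 6 choices, then 5, down to 3.
That product is 6 × 5 × 4 × 3 = 360.

360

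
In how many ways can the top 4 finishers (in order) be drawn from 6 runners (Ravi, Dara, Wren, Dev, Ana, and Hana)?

This is an ordered selection of 4 from 6: P(6,4).
That gives 6 × 5 × 4 × 3 = 360.

360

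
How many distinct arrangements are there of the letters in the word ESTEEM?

ESTEEM has 6 letters with E appearing 3 times.
So there are 6! / (3!) = 120 distinguishable arrangements.

120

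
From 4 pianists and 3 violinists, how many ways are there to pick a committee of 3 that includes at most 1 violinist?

Split by how many violinists are chosen (0 through 1).
Sum: C(3,0)·C(4,3) + C(3,1)·C(4,2) = 4 + 18 = 22.

22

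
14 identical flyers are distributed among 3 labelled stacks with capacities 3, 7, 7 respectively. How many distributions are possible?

Without the upper bounds there are C(16,2) = 120 ways to split 14 among 3 stacks.
Subtract solutions that violate a single cap (substitute x_i' = x_i − (cap_i+1)): x_1 ≥ 4 gives C(12,2) = 66; x_2 ≥ 8 gives C(8,2) = 28; x_3 ≥ 8 gives C(8,2) = 28. Together 122.
Add back pairs where two caps are both exceeded: 6 + 6 + 0 = 12.
By inclusion–exclusion the count is 120 − 122 + 12 = 10.

10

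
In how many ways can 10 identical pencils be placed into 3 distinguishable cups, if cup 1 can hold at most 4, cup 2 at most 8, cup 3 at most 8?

39

Ignoring the caps, the number of non-negative solutions to x_1+…+x_3 = 10 is C(12,2) = 66.
Subtract solutions that violate a single cap (substitute x_i' = x_i − (cap_i+1)): x_1 ≥ 5 gives C(7,2) = 21; x_2 ≥ 9 gives C(3,2) = 3; x_3 ≥ 9 gives C(3,2) = 3. Together 27.
No two caps can be exceeded simultaneously, so the pair terms are all 0.
By inclusion–exclusion the count is 66 − 27 + 0 = 39.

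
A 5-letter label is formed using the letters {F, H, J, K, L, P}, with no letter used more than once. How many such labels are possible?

Choose and order 5 of the 6 symbols: the first letter has 6 options, the next 5, and so on down to 2.
6 × 5 × 4 × 3 × 2 = 720.

720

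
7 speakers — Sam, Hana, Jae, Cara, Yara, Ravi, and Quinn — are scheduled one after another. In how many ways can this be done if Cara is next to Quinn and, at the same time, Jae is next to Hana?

480

Treat {Cara,Quinn} as one block (2 orders) and {Jae,Hana} as another (2 orders).
That leaves 5 units to arrange: 2 × 2 × 5! = 4 × 120 = 480.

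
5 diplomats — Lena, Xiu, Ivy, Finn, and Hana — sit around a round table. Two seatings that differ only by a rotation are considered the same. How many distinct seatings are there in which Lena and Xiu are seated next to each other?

Treat {Lena, Xiu} as one unit (2 internal orders) and seat the resulting 4 units around the table: (3)! circular arrangements.
So 2 × (3)! = 2 × 6 = 12.

12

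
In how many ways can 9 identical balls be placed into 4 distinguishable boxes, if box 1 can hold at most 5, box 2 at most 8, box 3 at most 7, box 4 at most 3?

Without the upper bounds there are C(12,3) = 220 ways to split 9 among 4 boxes.
Subtract solutions that violate a single cap (substitute x_i' = x_i − (cap_i+1)): x_1 ≥ 6 gives C(6,3) = 20; x_2 ≥ 9 gives C(3,3) = 1; x_3 ≥ 8 gives C(4,3) = 4; x_4 ≥ 4 gives C(8,3) = 56. Together 81.
No two caps can be exceeded simultaneously, so the pair terms are all 0.
By inclusion–exclusion the count is 220 − 81 + 0 = 139.

139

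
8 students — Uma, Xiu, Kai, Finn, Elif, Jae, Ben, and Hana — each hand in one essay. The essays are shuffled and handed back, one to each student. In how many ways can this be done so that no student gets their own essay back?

14833

Count assignments avoiding every fixed point. For any j of the 8 students fixed to their own essay, the other 8−j can be arranged in (8−j)! ways.
By inclusion–exclusion this is Σ_{j=0}^{8} (−1)^j C(8,j)·(8−j)!.
Computing: 40320 − 40320 + 20160 − 6720 + 1680 − 336 + 56 − 8 + 1 = 14833.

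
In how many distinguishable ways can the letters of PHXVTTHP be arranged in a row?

Letter multiplicities in PHXVTTHP: H×2, P×2, T×2, V×1, X×1.
The number of distinct arrangements is 8!/(2!·2!·2!) = 40320/8 = 5040.

5040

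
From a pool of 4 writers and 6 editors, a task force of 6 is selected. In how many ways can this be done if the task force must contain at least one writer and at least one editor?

209

Total 6-person selections from all 10: C(10,6) = 210.
Selections missing a whole group: no writers → C(6,6) = 1; no editors → C(4,6) = 0.
Both groups omitted at once is impossible, so 210 − 1 = 209.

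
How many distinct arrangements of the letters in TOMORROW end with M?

Fix M in the last position and arrange the remaining 7 letters.
Those 7 letters have O appearing 3 times and R appearing twice, giving (7)!/(3!·2!) = 420.

420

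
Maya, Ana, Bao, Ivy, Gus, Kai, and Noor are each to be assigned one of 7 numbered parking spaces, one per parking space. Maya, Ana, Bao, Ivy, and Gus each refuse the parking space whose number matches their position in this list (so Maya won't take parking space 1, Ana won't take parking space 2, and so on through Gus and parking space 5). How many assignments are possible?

Let Aᵢ (for 1 ≤ i ≤ 5) be the placements that put person i in their forbidden parking space. Any j of these fix j positions, leaving (7−j)! ways to fill the rest, and there are C(5,j) ways to pick which j.
By inclusion–exclusion, the number of valid placements is Σ_{j=0}^{5} (−1)^j C(5,j)·(7−j)!.
Computing: 5040 − 3600 + 1200 − 240 + 30 − 2 = 2428.

2428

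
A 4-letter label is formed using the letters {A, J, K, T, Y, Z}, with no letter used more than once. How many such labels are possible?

This is a permutation of 4 out of 6: P(6,4) = 6!/2!.
6 × 5 × 4 × 3 = 360.

360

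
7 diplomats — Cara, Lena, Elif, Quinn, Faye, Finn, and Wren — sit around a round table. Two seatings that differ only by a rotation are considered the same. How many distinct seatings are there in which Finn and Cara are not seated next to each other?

480

Without the restriction there are (6)! = 720 seatings.
Those with Finn next to Cara: fuse the pair into one unit and seat 6 units around a circle — 2·(5)! = 240.
Subtracting, 720 − 240 = 480.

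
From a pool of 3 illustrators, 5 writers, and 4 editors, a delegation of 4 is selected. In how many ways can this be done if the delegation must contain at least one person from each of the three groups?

270

Total 4-person selections from all 12: C(12,4) = 495.
Selections missing a whole group: no illustrators → C(9,4) = 126; no writers → C(7,4) = 35; no editors → C(8,4) = 70.
Add back selections omitting two groups (i.e. drawn from a single group): C(3,4) + C(5,4) + C(4,4) = 6.
By inclusion–exclusion: 495 − 231 + 6 = 270.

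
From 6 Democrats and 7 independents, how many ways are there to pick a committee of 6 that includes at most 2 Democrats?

Split by how many Democrats are chosen (0 through 2).
Sum: C(6,0)·C(7,6) + C(6,1)·C(7,5) + C(6,2)·C(7,4) = 7 + 126 + 525 = 658.

658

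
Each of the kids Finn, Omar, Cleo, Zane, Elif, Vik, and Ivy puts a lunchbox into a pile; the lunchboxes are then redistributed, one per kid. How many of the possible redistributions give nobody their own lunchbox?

1854

Count assignments avoiding every fixed point. For any j of the 7 kids fixed to their own lunchbox, the other 7−j can be arranged in (7−j)! ways.
By inclusion–exclusion this is Σ_{j=0}^{7} (−1)^j C(7,j)·(7−j)!.
Computing: 5040 − 5040 + 2520 − 840 + 210 − 42 + 7 − 1 = 1854.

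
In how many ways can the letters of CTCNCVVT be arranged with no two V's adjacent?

1260

There are 8!/(3!·2!·2!) = 1680 arrangements of CTCNCVVT in total.
If the two V's are adjacent, glue them into one block, leaving 7 items to arrange: (7)!/(3!·2!) = 420 ways.
Subtracting, 1680 − 420 = 1260 arrangements keep the V's apart.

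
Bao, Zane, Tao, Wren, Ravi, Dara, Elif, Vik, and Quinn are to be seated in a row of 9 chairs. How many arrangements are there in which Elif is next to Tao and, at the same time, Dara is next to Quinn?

Treat {Elif,Tao} as one block (2 orders) and {Dara,Quinn} as another (2 orders).
That leaves 7 units to arrange: 2 × 2 × 7! = 4 × 5040 = 20160.

20160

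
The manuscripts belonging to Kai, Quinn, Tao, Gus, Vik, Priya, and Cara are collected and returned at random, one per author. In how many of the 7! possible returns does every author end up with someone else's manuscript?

1854

Let Aᵢ be the assignments in which author i gets their own manuscript. We want the size of the complement of A₁∪…∪A_7.
By inclusion–exclusion this is Σ_{j=0}^{7} (−1)^j C(7,j)·(7−j)!.
Computing: 5040 − 5040 + 2520 − 840 + 210 − 42 + 7 − 1 = 1854.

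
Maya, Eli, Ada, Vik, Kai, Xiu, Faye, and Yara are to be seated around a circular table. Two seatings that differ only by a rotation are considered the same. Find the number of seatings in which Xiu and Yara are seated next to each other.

Treat {Xiu, Yara} as one unit (2 internal orders) and seat the resulting 7 units around the table: (6)! circular arrangements.
So 2 × (6)! = 2 × 720 = 1440.

1440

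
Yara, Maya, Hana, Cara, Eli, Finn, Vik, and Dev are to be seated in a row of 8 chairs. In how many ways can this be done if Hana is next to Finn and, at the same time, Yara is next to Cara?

2880

Treat {Hana,Finn} as one block (2 orders) and {Yara,Cara} as another (2 orders).
That leaves 6 units to arrange: 2 × 2 × 6! = 4 × 720 = 2880.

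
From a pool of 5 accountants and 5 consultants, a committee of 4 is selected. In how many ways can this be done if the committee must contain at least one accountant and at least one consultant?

Total 4-person selections from all 10: C(10,4) = 210.
Subtract selections that omit an entire group: no accountants → C(5,4) = 5; no consultants → C(5,4) = 5.
Both groups omitted at once is impossible, so 210 − 10 = 200.

200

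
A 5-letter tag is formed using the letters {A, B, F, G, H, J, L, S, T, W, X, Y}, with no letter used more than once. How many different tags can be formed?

This is a permutation of 5 out of 12: P(12,5) = 12!/7!.
That product is 12 × 11 × 10 × 9 × 8 = 95040.

95040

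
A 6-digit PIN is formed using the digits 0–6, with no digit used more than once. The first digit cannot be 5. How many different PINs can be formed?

The first digit has 7−1 = 6 choices (anything except 5).
The remaining 5 digits are filled from the other 6 symbols without repetition: 6 × 5 × 4 × 3 × 2 = 720.
Total: 6 × 720 = 4320.

4320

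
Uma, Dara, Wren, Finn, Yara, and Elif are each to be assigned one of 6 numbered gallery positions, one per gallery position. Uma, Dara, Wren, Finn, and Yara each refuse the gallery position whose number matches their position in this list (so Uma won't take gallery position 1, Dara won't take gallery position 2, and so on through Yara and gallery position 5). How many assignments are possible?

Let Aᵢ (for 1 ≤ i ≤ 5) be the placements that put person i in their forbidden gallery position. Any j of these fix j positions, leaving (6−j)! ways to fill the rest, and there are C(5,j) ways to pick which j.
By inclusion–exclusion, the number of valid placements is Σ_{j=0}^{5} (−1)^j C(5,j)·(6−j)!.
Computing: 720 − 600 + 240 − 60 + 10 − 1 = 309.

309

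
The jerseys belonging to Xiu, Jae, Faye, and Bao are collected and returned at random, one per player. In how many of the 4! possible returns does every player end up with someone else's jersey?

Count assignments avoiding every fixed point. For any j of the 4 players fixed to their old jersey, the other 4−j can be arranged in (4−j)! ways.
By inclusion–exclusion this is Σ_{j=0}^{4} (−1)^j C(4,j)·(4−j)!.
Computing: 24 − 24 + 12 − 4 + 1 = 9.

9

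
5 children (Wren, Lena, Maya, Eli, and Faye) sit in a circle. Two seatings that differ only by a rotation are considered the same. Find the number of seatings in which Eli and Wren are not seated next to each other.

12

All circular seatings of 5 people number (4)! = 24.
Seatings with Eli beside Wren: treat them as a block with 2 internal orders, giving 2 × (3)! = 12.
Subtracting, 24 − 12 = 12.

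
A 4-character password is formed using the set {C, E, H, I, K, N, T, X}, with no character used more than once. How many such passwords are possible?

Choose and order 4 of the 8 symbols: the first character has 8 options, the next 7, then 6, 5.
That product is 8 × 7 × 6 × 5 = 1680.

1680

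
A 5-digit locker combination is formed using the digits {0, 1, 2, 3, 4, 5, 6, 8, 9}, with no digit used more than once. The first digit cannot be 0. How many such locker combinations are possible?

13440

The first digit has 9−1 = 8 choices (anything except 0).
The remaining 4 digits are filled from the other 8 symbols without repetition: 8 × 7 × 6 × 5 = 1680.
Total: 8 × 1680 = 13440.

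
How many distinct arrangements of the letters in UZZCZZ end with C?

5

Fix C in the last position and arrange the remaining 5 letters.
Those 5 letters have Z appearing 4 times, giving (5)!/(4!) = 5.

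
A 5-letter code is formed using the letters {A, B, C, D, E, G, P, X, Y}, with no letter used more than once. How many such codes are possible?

15120

Choose and order 5 of the 9 symbols: the first letter has 9 options, the next 8, and so on down to 5.
9 × 8 × 7 × 6 × 5 = 15120.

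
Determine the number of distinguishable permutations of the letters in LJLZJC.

Letter multiplicities in LJLZJC: C×1, J×2, L×2, Z×1.
So there are 6! / (2!·2!) = 180 distinguishable arrangements.

180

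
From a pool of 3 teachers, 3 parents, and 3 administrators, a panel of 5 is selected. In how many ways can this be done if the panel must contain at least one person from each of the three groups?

108

Total 5-person selections from all 9: C(9,5) = 126.
Subtract selections that omit an entire group: no teachers → C(6,5) = 6; no parents → C(6,5) = 6; no administrators → C(6,5) = 6.
Add back selections omitting two groups (i.e. drawn from a single group): C(3,5) + C(3,5) + C(3,5) = 0.
By inclusion–exclusion: 126 − 18 + 0 = 108.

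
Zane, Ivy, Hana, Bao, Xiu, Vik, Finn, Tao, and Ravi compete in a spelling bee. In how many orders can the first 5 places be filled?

15120

This is an ordered selection of 5 from 9: P(9,5).
That gives 9 × 8 × 7 × 6 × 5 = 15120.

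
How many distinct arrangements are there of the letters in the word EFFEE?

10

EFFEE has 5 letters with E appearing 3 times and F appearing twice.
Dividing 5! = 120 by 3!·2! = 12 for the repeated letters gives 10.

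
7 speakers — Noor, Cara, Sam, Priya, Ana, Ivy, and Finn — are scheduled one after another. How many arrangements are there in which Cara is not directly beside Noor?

There are 7! = 5040 arrangements in all. If Cara and Noor are adjacent, merging them into one block gives 2·(6)! = 1440 arrangements.
Complementary counting: 5040 − 1440 = 3600.

3600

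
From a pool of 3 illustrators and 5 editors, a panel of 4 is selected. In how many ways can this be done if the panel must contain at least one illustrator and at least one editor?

Total 4-person selections from all 8: C(8,4) = 70.
Subtract selections that omit an entire group: no illustrators → C(5,4) = 5; no editors → C(3,4) = 0.
Both groups omitted at once is impossible, so 70 − 5 = 65.

65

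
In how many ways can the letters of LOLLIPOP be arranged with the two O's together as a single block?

420

Treat the 2 copies of O as a single block. The multiset to arrange is then {OO, I, L, L, L, P, P}, 7 items in all.
That gives (7)!/(3!·2!) = 420 arrangements.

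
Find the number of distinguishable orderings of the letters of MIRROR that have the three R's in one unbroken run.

Treat the 3 copies of R as a single block. The multiset to arrange is then {RRR, I, M, O}, 4 items in all.
All 4 items are distinct, so there are (4)! = 24 arrangements.

24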